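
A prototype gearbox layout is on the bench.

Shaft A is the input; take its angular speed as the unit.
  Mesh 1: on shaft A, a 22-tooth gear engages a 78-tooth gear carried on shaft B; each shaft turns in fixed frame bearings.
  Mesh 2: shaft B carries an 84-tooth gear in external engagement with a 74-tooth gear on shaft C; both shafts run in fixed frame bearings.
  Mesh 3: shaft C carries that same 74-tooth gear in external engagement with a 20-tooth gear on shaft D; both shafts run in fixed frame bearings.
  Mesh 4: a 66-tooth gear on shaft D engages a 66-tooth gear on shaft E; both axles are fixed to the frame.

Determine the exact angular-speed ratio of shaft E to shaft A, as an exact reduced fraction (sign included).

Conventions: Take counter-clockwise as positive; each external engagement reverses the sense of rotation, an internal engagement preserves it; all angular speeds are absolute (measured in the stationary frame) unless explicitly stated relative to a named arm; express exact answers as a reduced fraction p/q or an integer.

77/65

class = fixed-axis compound train [4 meshes; 4 ratios multiply, 4 sense flips]
mesh 1 [22T→78T]: running ratio 11/39, sense −
mesh 2 [84T→74T]: running ratio 154/481, sense +
mesh 3 [74T→20T]: running ratio 77/65, sense −
mesh 4 [66T→66T]: running ratio 77/65, sense +
ω_out/ω_in = 77/65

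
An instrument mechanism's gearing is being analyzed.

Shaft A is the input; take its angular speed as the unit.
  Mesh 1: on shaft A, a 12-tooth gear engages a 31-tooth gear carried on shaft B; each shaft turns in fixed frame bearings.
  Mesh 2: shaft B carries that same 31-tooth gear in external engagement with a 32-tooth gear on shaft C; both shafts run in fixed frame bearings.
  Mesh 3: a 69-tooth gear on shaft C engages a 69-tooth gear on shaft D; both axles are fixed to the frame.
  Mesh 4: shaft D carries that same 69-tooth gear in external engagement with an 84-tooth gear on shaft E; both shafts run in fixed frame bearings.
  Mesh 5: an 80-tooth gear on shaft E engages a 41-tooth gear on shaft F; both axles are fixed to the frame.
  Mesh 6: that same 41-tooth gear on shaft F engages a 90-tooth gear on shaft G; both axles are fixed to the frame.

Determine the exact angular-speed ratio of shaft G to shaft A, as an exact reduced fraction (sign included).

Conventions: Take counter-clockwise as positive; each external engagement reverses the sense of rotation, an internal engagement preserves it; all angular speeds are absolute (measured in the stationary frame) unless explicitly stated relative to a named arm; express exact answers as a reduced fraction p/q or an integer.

class = fixed-axis compound train [6 meshes; 6 ratios multiply, 6 sense flips]
mesh 1 [12T→31T]: running ratio 12/31, sense −
mesh 2 [31T→32T]: running ratio 3/8, sense +
mesh 3 [69T→69T]: running ratio 3/8, sense −
mesh 4 [69T→84T]: running ratio 69/224, sense +
mesh 5 [80T→41T]: running ratio 345/574, sense −
mesh 6 [41T→90T]: running ratio 23/84, sense +
ω_out/ω_in = 23/84

23/84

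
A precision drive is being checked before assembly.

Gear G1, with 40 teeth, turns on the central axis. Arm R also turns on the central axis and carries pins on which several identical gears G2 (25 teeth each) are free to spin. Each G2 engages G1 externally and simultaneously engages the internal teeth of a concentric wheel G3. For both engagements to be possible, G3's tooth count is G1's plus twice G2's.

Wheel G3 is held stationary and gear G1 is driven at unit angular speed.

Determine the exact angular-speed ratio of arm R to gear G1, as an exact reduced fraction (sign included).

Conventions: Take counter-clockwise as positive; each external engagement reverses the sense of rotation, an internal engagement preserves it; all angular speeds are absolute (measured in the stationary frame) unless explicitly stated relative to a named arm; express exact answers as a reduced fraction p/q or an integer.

topology: planetary set — G1 40T / G2 25T / G3 90T, arm = carrier (Willis)
ring teeth: 40 + 2·25 = 90
40(ω_sun−ω_arm) = −90(ω_ring−ω_arm),  ω_ring = 0, ω_sun = 1
40(1−ω_arm) = −90(0−ω_arm)  ⇒  130·ω_arm = 40  ⇒  ω_arm = 4/13
ω_out/ω_in = 4/13

4/13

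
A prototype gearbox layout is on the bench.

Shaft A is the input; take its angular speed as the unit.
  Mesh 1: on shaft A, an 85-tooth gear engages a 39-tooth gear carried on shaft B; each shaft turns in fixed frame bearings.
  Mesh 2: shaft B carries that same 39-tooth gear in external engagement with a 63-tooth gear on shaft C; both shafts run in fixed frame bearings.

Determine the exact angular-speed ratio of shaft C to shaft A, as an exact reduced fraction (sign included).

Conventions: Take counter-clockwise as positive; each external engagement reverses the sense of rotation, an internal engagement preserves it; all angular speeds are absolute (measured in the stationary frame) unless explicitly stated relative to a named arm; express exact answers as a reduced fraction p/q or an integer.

class = fixed-axis compound train [2 meshes; 2 ratios multiply, 2 sense flips]
mesh 1 [85T→39T]: running ratio 85/39, sense −
mesh 2 [39T→63T]: running ratio 85/63, sense +
ω_out/ω_in = 85/63

85/63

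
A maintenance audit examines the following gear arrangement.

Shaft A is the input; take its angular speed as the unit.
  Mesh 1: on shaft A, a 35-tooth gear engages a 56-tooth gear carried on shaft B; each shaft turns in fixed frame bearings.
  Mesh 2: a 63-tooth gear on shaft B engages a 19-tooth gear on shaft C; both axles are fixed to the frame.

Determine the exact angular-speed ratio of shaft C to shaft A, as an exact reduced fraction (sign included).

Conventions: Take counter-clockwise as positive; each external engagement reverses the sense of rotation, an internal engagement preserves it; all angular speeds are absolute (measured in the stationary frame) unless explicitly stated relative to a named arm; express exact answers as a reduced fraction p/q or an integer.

class = fixed-axis compound train [2 meshes; 2 ratios multiply, 2 sense flips]
mesh 1 [35T→56T]: running ratio 5/8, sense −
mesh 2 [63T→19T]: running ratio 315/152, sense +
ω_out/ω_in = 315/152

315/152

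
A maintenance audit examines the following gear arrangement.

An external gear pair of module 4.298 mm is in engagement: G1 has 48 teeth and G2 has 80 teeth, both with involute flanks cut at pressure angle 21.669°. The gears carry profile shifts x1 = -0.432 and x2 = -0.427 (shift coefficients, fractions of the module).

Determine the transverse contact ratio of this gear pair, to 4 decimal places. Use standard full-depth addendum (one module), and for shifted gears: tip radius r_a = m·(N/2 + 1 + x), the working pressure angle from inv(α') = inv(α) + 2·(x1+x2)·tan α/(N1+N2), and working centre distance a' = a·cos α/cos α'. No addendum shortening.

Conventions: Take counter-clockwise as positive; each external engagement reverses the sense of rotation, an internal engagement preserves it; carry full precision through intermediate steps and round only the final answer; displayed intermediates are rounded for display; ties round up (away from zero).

single-mesh involute tooth geometry (48T engaging 80T at module 4.298)
base radii: r_b1 = 95.862505, r_b2 = 159.770841
tip radii: r_a1 = 105.593264, r_a2 = 174.382754
inv(α') = inv(21.669°) + 2·(-0.432-0.427)·tan α/(48+80) = 0.01379353  ⇒  α' = 19.50647°
a' = a·cos α / cos α' = 275.0720·cos 21.669°/cos 19.50647° = 271.199149
action lengths: √(r_a1²−r_b1²) = 44.275474, √(r_a2²−r_b2²) = 69.875770
base pitch p_b = π·m·cos α = 12.548373
CR = (44.275474 + 69.875770 − 271.199149·sin 19.50647°)/12.548373 = 1.880263
contact ratio ≈ 1.8803

1.8803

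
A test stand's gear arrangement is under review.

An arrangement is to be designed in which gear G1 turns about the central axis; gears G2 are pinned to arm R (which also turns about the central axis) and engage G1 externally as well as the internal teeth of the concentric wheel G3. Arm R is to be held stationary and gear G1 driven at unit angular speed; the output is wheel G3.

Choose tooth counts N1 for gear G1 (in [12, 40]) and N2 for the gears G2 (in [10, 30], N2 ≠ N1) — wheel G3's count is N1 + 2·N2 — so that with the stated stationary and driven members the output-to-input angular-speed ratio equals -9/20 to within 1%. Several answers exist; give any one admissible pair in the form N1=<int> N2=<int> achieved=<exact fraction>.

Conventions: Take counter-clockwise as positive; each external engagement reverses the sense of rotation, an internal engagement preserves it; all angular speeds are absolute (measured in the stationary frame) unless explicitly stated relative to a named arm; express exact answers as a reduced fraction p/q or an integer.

N1=18 N2=11 achieved=-9/20

design class (target -9/20): planetary set
Willis with ω_arm = 0: ω_ring/ω_sun = −N1/N3; set equal to -9/20  ⇒  N3/N1 = −1/(-9/20) = 20/9
N3 = N1 + 2·N2  ⇒  N2/N1 = (N3/N1 − 1)/2 = (20/9 − 1)/2 = 11/18
smallest multiple with N1 ≥ 12 and N2 ≥ 10: k = 1  ⇒  N1 = 1·18 = 18, N2 = 1·11 = 11 (N1 ≤ 40, N2 ≤ 30, N2 ≠ N1 ✓), N3 = 18 + 2·11 = 40
check: −N1/N3 with N1 = 18, N3 = 40 gives -9/20; |achieved − target| = 0 ≤ 9/2000 ✓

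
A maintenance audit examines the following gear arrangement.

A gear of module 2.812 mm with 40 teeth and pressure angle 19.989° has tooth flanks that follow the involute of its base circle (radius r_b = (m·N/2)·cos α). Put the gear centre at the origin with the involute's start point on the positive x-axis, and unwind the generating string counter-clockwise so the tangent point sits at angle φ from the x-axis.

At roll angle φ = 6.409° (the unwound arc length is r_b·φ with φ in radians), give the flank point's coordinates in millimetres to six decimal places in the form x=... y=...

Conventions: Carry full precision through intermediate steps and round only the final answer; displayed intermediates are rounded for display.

recognized (one wheel, involute flank): single-mesh tooth geometry, m = 2.812, N = 40
pitch radius r_p = m·N/2 = 2.812·40/2 = 56.240000
base radius r_b = r_p·cos α = 56.240000·cos 19.989° = 52.852005
roll angle φ = 6.409° = 0.11185815 rad
x = r_b·(cos φ + φ·sin φ) = 53.181620
y = r_b·(sin φ − φ·cos φ) = 0.024626

x=53.181620 y=0.024626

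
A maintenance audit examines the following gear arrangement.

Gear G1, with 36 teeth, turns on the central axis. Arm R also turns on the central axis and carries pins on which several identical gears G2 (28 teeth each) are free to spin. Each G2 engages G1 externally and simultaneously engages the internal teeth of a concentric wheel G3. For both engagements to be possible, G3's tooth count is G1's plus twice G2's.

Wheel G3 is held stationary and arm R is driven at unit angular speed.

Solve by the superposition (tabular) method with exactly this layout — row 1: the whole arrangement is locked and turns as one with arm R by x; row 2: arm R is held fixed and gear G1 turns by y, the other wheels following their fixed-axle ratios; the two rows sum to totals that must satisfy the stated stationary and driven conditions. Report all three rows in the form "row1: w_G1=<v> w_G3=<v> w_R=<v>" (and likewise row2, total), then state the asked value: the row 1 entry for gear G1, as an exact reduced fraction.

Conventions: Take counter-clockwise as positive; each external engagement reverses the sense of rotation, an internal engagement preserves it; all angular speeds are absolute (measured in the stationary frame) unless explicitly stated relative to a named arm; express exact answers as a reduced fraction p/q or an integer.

row1: w_G1=1 w_G3=1 w_R=1
row2: w_G1=23/9 w_G3=-1 w_R=0
total: w_G1=32/9 w_G3=0 w_R=1
asked value: 1

topology: planetary set — G1 36T / G2 28T / G3 92T, arm = carrier (Willis)
row 1 — lock + rotate with arm: ω_sun = ω_ring = ω_arm = x
row 2: sun turns y, ring = −(36/92)·y, arm 0
boundary: total ω_ring = x − (36/92)·y = 0 and total ω_arm = x = 1  ⇒  y = 23/9, x = 1
row 2 ring = −(36/92)·23/9 = -1
totals (row 1 + row 2): sun 1 + 23/9 = 32/9, ring 1 + (-1) = 0, arm 1 + 0 = 1
asked cell (row1, sun) = 1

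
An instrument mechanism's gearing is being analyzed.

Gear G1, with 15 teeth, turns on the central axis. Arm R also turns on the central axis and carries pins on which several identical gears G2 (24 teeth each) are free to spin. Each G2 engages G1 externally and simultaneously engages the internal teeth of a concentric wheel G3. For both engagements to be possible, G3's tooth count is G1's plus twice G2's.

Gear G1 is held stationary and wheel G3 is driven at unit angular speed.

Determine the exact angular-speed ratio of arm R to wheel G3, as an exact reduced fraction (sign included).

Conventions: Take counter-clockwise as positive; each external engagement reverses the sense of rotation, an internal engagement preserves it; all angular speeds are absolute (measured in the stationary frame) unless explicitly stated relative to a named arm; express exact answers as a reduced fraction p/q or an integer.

21/26

recognized (axles ride arm R): planetary set, 15/24/63 teeth
ring teeth: 15 + 2·24 = 63
15(ω_sun−ω_arm) = −63(ω_ring−ω_arm),  ω_sun = 0, ω_ring = 1
15(0−ω_arm) = −63(1−ω_arm)  ⇒  78·ω_arm = 63  ⇒  ω_arm = 21/26
ω_out/ω_in = 21/26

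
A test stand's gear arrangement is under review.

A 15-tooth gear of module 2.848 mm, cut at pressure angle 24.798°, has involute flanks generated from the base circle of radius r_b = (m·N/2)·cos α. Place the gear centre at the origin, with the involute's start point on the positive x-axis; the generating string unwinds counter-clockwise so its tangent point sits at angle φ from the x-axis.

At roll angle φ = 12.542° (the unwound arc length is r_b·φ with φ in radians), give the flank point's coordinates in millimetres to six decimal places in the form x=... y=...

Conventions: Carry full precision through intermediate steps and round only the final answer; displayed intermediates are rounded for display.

x=19.849454 y=0.067471

topology: single-mesh involute geometry — m = 2.848, N = 15
pitch radius r_p = m·N/2 = 2.848·15/2 = 21.360000
base radius r_b = r_p·cos α = 21.360000·cos 24.798° = 19.390440
roll angle φ = 12.542° = 0.21889919 rad
x = r_b·(cos φ + φ·sin φ) = 19.849454
y = r_b·(sin φ − φ·cos φ) = 0.067471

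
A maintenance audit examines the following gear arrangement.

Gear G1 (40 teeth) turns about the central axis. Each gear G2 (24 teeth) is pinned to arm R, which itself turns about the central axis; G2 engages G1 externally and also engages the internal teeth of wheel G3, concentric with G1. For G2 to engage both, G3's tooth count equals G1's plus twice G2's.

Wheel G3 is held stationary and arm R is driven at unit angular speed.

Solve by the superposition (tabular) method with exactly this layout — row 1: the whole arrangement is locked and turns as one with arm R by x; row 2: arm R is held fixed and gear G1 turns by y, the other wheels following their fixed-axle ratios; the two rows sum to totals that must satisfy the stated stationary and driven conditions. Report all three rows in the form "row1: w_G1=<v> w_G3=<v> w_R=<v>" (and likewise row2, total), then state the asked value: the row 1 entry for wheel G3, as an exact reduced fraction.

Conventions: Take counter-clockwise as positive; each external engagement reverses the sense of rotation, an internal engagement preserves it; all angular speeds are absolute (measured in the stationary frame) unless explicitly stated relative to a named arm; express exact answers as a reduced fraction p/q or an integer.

row1: w_G1=1 w_G3=1 w_R=1
row2: w_G1=11/5 w_G3=-1 w_R=0
total: w_G1=16/5 w_G3=0 w_R=1
asked value: 1

recognized (axles ride arm R): planetary set, 40/24/88 teeth
superposition row 1 [locked train]: every member turns x
row 2: sun turns y, ring = −(40/88)·y, arm 0
boundary: total ω_ring = x − (40/88)·y = 0 and total ω_arm = x = 1  ⇒  y = 11/5, x = 1
row 2 ring = −(40/88)·11/5 = -1
totals (row 1 + row 2): sun 1 + 11/5 = 16/5, ring 1 + (-1) = 0, arm 1 + 0 = 1
asked cell (row1, ring) = 1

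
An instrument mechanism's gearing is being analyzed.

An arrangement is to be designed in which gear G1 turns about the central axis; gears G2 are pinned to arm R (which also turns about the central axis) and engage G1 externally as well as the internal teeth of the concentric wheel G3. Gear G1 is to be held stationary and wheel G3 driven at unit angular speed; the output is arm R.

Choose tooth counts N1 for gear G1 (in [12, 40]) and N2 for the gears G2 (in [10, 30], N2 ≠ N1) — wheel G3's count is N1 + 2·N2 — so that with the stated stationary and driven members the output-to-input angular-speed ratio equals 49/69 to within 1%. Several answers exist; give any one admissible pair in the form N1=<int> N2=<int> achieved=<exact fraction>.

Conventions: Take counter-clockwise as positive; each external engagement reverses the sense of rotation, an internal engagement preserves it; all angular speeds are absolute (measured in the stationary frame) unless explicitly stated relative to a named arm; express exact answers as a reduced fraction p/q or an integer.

N1=40 N2=29 achieved=49/69

planetary set to be sized for 49/69 (Willis relation)
Willis with ω_sun = 0: ω_arm/ω_ring = N3/(N1+N3); set equal to 49/69  ⇒  N3/N1 = (49/69)/(1 − 49/69) = 49/20
N3 = N1 + 2·N2  ⇒  N2/N1 = (N3/N1 − 1)/2 = (49/20 − 1)/2 = 29/40
smallest multiple with N1 ≥ 12 and N2 ≥ 10: k = 1  ⇒  N1 = 1·40 = 40, N2 = 1·29 = 29 (N1 ≤ 40, N2 ≤ 30, N2 ≠ N1 ✓), N3 = 40 + 2·29 = 98
check: N3/(N1+N3) with N1 = 40, N3 = 98 gives 49/69; |achieved − target| = 0 ≤ 49/6900 ✓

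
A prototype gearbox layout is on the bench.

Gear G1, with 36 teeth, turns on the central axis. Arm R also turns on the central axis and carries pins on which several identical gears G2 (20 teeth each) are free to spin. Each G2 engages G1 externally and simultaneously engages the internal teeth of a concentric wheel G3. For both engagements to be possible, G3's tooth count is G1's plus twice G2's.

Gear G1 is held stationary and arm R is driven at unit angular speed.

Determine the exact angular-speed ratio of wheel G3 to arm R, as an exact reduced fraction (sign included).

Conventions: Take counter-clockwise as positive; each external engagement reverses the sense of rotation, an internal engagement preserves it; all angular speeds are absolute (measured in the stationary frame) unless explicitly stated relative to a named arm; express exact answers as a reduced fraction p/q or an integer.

planetary set (36T centre, 20T on arm, 76T internal) — Willis relation
ring teeth: 36 + 2·20 = 76
36(ω_sun−ω_arm) = −76(ω_ring−ω_arm),  ω_sun = 0, ω_arm = 1
ω_ring = 1 − (36/76)(0−1) = 28/19
ω_out/ω_in = 28/19

28/19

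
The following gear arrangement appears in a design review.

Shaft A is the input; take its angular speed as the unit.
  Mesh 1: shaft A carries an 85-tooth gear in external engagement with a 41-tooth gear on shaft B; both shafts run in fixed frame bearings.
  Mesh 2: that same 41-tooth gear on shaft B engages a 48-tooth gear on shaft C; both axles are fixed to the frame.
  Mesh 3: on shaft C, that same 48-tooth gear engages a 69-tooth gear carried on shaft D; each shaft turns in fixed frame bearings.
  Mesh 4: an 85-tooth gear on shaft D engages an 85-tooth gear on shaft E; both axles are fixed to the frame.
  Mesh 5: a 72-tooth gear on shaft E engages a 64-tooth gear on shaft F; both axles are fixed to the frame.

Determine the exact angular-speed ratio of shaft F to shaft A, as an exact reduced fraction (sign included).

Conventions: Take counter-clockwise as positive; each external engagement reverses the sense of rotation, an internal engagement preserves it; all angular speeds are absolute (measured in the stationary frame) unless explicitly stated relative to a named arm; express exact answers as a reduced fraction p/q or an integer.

class = fixed-axis compound train [5 meshes; 5 ratios multiply, 5 sense flips]
mesh 1 [85T→41T]: running ratio 85/41, sense −
mesh 2 [41T→48T]: running ratio 85/48, sense +
mesh 3 [48T→69T]: running ratio 85/69, sense −
mesh 4 [85T→85T]: running ratio 85/69, sense +
mesh 5 [72T→64T]: running ratio 255/184, sense −
ω_out/ω_in = -255/184

-255/184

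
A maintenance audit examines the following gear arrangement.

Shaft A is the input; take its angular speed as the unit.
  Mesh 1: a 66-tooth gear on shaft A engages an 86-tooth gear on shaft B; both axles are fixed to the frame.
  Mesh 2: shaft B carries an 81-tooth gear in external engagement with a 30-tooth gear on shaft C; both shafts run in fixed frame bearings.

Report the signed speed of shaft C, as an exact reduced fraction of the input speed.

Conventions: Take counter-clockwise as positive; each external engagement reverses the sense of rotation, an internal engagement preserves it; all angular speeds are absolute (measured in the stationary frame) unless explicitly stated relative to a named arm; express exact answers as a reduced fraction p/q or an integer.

2-mesh fixed-axis compound train (all bearings frame-fixed)
mesh 1 [66T→86T]: |ω|/ω_in = 1×66/86 = 33/43, sense flips to −
mesh 2 [81T→30T]: |ω|/ω_in = (33/43)×81/30 = 891/430, sense flips to +
signed output speed (× input speed) = 891/430

891/430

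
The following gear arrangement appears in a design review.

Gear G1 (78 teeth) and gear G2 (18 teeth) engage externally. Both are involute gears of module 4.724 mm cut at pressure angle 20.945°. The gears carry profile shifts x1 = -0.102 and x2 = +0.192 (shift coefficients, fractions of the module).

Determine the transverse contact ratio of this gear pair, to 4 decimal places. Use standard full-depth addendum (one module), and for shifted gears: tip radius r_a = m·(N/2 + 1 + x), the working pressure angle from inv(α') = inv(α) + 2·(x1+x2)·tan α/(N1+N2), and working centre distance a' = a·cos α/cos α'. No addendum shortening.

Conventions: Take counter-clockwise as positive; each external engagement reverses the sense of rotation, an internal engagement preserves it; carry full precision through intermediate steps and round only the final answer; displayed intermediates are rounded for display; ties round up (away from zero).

1.5823

recognized (one external pair, fixed centres): single-mesh tooth geometry, m = 4.724, N1 = 78, N2 = 18
base radii: r_b1 = 172.062423, r_b2 = 39.706713
tip radii: r_a1 = 188.478152, r_a2 = 48.147008
inv(α') = inv(20.945°) + 2·(-0.102+0.192)·tan α/(78+18) = 0.01792153  ⇒  α' = 21.22164°
a' = a·cos α / cos α' = 226.7520·cos 20.945°/cos 21.22164° = 227.174490
action lengths: √(r_a1²−r_b1²) = 76.932024, √(r_a2²−r_b2²) = 27.230706
base pitch p_b = π·m·cos α = 13.860258
CR = (76.932024 + 27.230706 − 227.174490·sin 21.22164°)/13.860258 = 1.582283
contact ratio ≈ 1.5823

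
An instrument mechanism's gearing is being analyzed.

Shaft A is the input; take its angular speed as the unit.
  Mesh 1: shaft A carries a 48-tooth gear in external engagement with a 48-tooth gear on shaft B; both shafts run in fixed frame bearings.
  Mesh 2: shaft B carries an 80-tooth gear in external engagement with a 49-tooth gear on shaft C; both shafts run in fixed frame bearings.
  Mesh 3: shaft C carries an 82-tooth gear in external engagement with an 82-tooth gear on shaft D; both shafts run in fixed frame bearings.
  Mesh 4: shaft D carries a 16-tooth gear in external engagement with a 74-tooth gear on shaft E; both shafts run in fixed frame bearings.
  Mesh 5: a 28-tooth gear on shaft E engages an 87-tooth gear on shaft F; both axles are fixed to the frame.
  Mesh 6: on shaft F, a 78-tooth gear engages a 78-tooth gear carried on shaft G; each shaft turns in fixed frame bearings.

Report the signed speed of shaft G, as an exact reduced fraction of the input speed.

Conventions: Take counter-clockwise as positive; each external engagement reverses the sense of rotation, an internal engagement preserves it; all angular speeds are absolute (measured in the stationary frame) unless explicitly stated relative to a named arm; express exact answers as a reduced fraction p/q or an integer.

2560/22533

6-mesh fixed-axis compound train (all bearings frame-fixed)
mesh 1 [48T→48T]: |ω|/ω_in = 1×48/48 = 1, sense flips to −
mesh 2 [80T→49T]: |ω|/ω_in = 1×80/49 = 80/49, sense flips to +
mesh 3 [82T→82T]: |ω|/ω_in = (80/49)×82/82 = 80/49, sense flips to −
mesh 4 [16T→74T]: |ω|/ω_in = (80/49)×16/74 = 640/1813, sense flips to +
mesh 5 [28T→87T]: |ω|/ω_in = (640/1813)×28/87 = 2560/22533, sense flips to −
mesh 6 [78T→78T]: |ω|/ω_in = (2560/22533)×78/78 = 2560/22533, sense flips to +
signed output speed (× input speed) = 2560/22533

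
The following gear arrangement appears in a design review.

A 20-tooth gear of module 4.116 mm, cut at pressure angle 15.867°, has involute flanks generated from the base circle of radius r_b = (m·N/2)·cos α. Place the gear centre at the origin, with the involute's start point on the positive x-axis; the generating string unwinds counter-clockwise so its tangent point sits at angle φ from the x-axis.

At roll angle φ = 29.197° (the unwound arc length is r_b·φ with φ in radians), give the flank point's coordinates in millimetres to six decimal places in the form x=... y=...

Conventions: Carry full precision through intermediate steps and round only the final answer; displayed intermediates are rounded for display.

recognized (one wheel, involute flank): single-mesh tooth geometry, m = 4.116, N = 20
pitch radius r_p = m·N/2 = 4.116·20/2 = 41.160000
base radius r_b = r_p·cos α = 41.160000·cos 15.867° = 39.591760
roll angle φ = 29.197° = 0.50958378 rad
x = r_b·(cos φ + φ·sin φ) = 44.403335
y = r_b·(sin φ − φ·cos φ) = 1.701416

x=44.403335 y=1.701416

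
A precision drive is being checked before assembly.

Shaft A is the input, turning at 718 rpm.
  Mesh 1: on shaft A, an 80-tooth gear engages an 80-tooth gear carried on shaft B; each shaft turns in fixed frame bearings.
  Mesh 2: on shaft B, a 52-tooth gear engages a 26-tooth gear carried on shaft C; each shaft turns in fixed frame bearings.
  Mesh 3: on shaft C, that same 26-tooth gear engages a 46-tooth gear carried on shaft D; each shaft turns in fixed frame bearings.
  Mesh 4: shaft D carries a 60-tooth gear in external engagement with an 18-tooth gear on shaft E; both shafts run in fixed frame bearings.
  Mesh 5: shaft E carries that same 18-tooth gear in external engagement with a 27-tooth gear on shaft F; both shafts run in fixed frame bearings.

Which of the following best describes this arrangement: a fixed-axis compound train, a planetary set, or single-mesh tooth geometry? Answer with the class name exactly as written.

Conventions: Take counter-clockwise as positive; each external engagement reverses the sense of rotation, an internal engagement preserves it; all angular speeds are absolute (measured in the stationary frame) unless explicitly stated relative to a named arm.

fixed-axis compound train

class = fixed-axis compound train [5 meshes; 5 ratios multiply, 5 sense flips]
classification: fixed-axis compound train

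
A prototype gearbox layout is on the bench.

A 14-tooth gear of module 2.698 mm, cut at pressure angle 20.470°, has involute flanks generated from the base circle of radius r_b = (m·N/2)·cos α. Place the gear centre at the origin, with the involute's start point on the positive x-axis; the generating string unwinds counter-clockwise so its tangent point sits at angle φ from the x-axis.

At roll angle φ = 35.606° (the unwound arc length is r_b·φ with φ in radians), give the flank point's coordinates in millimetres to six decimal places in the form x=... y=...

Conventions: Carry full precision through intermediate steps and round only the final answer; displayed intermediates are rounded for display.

x=20.787122 y=1.361530

single-mesh involute tooth geometry (14T wheel at module 2.698)
pitch radius r_p = m·N/2 = 2.698·14/2 = 18.886000
base radius r_b = r_p·cos α = 18.886000·cos 20.470° = 17.693452
roll angle φ = 35.606° = 0.62144193 rad
x = r_b·(cos φ + φ·sin φ) = 20.787122
y = r_b·(sin φ − φ·cos φ) = 1.361530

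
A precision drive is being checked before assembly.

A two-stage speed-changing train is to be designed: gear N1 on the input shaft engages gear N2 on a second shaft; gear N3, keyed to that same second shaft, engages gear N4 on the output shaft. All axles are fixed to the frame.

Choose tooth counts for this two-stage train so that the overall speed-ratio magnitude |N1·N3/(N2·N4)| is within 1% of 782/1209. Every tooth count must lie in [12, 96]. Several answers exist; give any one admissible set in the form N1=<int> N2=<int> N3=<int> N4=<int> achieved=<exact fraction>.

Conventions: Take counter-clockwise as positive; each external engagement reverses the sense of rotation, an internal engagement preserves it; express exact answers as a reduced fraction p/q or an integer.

N1=17 N2=13 N3=46 N4=93 achieved=782/1209

topology: fixed-axis compound train — 2 stages, target 782/1209
target = 782/1209 in lowest terms: an exact hit needs N1·N3 = k·782 and N2·N4 = k·1209 for one integer k, every count in [12, 96]; additionally prefer no 1:1 stage (N1 ≠ N2, N3 ≠ N4)
k = 1: N1·N3 = 782 = 17·46, N2·N4 = 1209 = 13·93
achieved = 17·46/(13·93) = 782/1209; |achieved − target| = 0 ≤ 391/60450 ✓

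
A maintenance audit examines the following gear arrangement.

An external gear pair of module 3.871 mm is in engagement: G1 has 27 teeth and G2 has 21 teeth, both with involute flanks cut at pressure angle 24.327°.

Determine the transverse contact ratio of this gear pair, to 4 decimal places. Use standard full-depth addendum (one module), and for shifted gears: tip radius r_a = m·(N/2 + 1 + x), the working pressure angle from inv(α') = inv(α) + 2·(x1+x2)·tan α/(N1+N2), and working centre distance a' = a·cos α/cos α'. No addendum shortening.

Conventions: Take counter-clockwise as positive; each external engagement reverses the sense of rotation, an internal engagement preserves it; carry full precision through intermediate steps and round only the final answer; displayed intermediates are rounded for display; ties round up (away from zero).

topology: single-mesh involute geometry — m = 3.871, 27T/21T pair
base radii: r_b1 = 47.618429, r_b2 = 37.036556
tip radii: r_a1 = 56.129500, r_a2 = 44.516500
no profile shift: α' = α, a' = a
action lengths: √(r_a1²−r_b1²) = 29.715417, √(r_a2²−r_b2²) = 24.698427
base pitch p_b = π·m·cos α = 11.081312
CR = (29.715417 + 24.698427 − 92.904000·sin 24.32700°)/11.081312 = 1.456742
contact ratio ≈ 1.4567

1.4567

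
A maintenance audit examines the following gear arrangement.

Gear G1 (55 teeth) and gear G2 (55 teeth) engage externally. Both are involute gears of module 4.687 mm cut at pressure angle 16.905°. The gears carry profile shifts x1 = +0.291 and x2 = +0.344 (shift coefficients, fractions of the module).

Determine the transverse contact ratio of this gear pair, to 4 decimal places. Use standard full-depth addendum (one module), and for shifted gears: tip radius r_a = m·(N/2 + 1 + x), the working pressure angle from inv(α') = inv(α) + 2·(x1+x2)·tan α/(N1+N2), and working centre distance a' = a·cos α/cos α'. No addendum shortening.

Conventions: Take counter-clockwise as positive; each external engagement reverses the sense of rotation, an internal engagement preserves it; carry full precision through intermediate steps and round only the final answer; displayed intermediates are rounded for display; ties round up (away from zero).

1.8480

single-mesh involute tooth geometry (55T engaging 55T at module 4.687)
base radii: r_b1 = 123.322825, r_b2 = 123.322825
tip radii: r_a1 = 134.943417, r_a2 = 135.191828
inv(α') = inv(16.905°) + 2·(+0.291+0.344)·tan α/(55+55) = 0.01237952  ⇒  α' = 18.83634°
a' = a·cos α / cos α' = 257.7850·cos 16.905°/cos 18.83634° = 260.602287
action lengths: √(r_a1²−r_b1²) = 54.783270, √(r_a2²−r_b2²) = 55.392340
base pitch p_b = π·m·cos α = 14.088367
CR = (54.783270 + 55.392340 − 260.602287·sin 18.83634°)/14.088367 = 1.848049
contact ratio ≈ 1.8480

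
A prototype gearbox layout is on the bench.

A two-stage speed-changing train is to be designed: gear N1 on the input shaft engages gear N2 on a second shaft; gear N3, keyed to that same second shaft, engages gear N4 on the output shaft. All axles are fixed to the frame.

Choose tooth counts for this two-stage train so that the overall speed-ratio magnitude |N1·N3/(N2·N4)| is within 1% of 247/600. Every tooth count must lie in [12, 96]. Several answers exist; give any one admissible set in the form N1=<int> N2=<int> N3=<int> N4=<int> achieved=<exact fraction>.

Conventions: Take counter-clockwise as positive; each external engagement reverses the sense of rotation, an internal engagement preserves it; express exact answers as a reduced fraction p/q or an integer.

N1=13 N2=12 N3=19 N4=50 achieved=247/600

2-stage fixed-axis compound train for ratio 247/600
target = 247/600 in lowest terms: an exact hit needs N1·N3 = k·247 and N2·N4 = k·600 for one integer k, every count in [12, 96]; additionally prefer no 1:1 stage (N1 ≠ N2, N3 ≠ N4)
k = 1: N1·N3 = 247 = 13·19, N2·N4 = 600 = 12·50
achieved = 13·19/(12·50) = 247/600; |achieved − target| = 0 ≤ 247/60000 ✓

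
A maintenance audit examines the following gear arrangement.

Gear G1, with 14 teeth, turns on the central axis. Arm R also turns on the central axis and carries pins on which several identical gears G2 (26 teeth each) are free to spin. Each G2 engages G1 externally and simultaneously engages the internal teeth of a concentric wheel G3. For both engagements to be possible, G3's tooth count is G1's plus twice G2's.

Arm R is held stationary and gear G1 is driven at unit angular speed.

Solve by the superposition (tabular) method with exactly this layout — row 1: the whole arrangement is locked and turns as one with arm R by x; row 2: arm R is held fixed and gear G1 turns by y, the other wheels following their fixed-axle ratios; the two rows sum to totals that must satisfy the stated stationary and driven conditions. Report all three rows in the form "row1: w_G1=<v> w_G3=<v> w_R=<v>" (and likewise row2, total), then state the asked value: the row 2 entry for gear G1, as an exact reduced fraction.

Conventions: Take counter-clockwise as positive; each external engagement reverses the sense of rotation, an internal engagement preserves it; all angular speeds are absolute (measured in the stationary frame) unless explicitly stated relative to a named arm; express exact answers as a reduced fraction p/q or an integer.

row1: w_G1=0 w_G3=0 w_R=0
row2: w_G1=1 w_G3=-7/33 w_R=0
total: w_G1=1 w_G3=-7/33 w_R=0
asked value: 1

topology: planetary set — G1 14T / G2 26T / G3 66T, arm = carrier (Willis)
superposition row 1 [locked train]: every member turns x
superposition row 2 [arm held]: sun y, ring −(14/66)·y, arm 0
boundary: total ω_arm = x = 0 and total ω_sun = x + y = 1  ⇒  y = 1, x = 0
row 2 ring = −(14/66)·1 = -7/33
totals (row 1 + row 2): sun 0 + 1 = 1, ring 0 + (-7/33) = -7/33, arm 0 + 0 = 0
asked cell (row2, sun) = 1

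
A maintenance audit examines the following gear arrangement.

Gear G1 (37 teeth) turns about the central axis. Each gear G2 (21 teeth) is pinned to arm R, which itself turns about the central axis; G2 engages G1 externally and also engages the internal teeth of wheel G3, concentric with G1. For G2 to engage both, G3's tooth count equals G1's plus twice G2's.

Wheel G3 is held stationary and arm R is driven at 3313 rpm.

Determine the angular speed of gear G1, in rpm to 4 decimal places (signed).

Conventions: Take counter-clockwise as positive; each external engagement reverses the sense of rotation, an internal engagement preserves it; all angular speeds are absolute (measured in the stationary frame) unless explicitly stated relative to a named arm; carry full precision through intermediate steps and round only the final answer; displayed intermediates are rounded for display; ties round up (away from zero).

+10386.7027 rpm

topology: planetary set — G1 37T / G2 21T / G3 79T, arm = carrier (Willis)
normalise by the input: solve with ω_arm = 1, then scale by 3313 rpm
ring teeth: 37 + 2·21 = 79
37(ω_sun−ω_arm) = −79(ω_ring−ω_arm),  ω_ring = 0, ω_arm = 1
ω_sun = 1 − (79/37)(0−1) = 116/37
scale: ω_sun = 116/37 × 3313 rpm = +10386.7027 rpm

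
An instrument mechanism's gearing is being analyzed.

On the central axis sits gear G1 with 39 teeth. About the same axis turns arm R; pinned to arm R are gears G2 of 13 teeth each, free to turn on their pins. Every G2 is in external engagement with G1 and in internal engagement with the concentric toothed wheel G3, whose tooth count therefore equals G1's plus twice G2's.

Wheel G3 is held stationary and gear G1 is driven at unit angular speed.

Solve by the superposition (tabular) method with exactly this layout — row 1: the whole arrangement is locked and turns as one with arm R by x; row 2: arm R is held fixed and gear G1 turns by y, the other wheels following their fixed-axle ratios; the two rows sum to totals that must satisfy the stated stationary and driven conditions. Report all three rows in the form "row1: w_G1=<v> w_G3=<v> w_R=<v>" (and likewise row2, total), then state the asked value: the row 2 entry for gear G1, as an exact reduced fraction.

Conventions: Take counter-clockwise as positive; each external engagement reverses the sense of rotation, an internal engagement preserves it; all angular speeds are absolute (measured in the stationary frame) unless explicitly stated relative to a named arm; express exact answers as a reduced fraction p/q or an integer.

class = planetary set [G3 = 39+2·13 = 65; Willis about the carrier]
row 1: whole set turns with the arm by x
row 2 (arm held, sun turns y): ω_ring = −(39/65)·y, ω_arm = 0
boundary: total ω_ring = x − (39/65)·y = 0 and total ω_sun = x + y = 1  ⇒  y = 5/8, x = 3/8
row 2 ring = −(39/65)·5/8 = -3/8
totals (row 1 + row 2): sun 3/8 + 5/8 = 1, ring 3/8 + (-3/8) = 0, arm 3/8 + 0 = 3/8
asked cell (row2, sun) = 5/8

row1: w_G1=3/8 w_G3=3/8 w_R=3/8
row2: w_G1=5/8 w_G3=-3/8 w_R=0
total: w_G1=1 w_G3=0 w_R=3/8
asked value: 5/8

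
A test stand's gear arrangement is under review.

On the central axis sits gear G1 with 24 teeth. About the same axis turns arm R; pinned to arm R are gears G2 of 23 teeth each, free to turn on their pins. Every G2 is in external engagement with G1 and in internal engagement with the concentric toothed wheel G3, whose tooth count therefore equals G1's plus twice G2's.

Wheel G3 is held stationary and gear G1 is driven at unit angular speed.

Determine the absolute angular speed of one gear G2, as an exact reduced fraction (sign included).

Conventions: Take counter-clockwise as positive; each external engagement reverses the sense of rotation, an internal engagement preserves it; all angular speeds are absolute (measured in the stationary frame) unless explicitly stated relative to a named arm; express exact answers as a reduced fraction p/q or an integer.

planetary set (24T centre, 23T on arm, 70T internal) — Willis relation
ring teeth: 24 + 2·23 = 70
24(ω_sun−ω_arm) = −70(ω_ring−ω_arm),  ω_ring = 0, ω_sun = 1
24(1−ω_arm) = −70(0−ω_arm)  ⇒  94·ω_arm = 24  ⇒  ω_arm = 12/47
sun–planet mesh: 24·(1−12/47) = −23·(ω_p−ω_arm)  ⇒  ω_p−ω_arm = -840/1081
ω_p = 12/47 − 840/1081 = -12/23
exact speed ratio = -12/23

-12/23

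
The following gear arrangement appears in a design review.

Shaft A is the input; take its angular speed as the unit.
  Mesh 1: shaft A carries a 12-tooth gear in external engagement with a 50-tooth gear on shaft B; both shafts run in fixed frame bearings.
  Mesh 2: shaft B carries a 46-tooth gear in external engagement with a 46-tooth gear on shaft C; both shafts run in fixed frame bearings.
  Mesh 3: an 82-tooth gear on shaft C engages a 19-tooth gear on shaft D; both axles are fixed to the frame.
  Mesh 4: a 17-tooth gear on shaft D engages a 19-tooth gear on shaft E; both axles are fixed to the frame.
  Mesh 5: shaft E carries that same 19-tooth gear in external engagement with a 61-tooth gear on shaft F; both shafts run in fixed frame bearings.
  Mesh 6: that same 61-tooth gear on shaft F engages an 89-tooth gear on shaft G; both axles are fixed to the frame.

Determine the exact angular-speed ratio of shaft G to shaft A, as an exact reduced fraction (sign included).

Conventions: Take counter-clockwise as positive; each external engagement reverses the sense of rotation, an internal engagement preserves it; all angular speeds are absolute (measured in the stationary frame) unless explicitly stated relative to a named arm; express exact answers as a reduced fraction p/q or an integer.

class = fixed-axis compound train [6 meshes; 6 ratios multiply, 6 sense flips]
mesh 1 [12T→50T]: running ratio 6/25, sense −
mesh 2 [46T→46T]: running ratio 6/25, sense +
mesh 3 [82T→19T]: running ratio 492/475, sense −
mesh 4 [17T→19T]: running ratio 8364/9025, sense +
mesh 5 [19T→61T]: running ratio 8364/28975, sense −
mesh 6 [61T→89T]: running ratio 8364/42275, sense +
ω_out/ω_in = 8364/42275

8364/42275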